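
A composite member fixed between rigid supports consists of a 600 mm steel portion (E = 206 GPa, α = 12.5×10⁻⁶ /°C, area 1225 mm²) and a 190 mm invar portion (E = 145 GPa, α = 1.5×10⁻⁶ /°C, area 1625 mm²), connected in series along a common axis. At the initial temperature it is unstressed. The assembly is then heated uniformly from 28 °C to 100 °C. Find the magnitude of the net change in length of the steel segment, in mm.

|ΔL| ≈ 0.121 mm

If the supports were absent, the total length change would be Σ αᵢΔT Lᵢ = 12.5×10⁻⁶×72×600 + 1.5×10⁻⁶×72×190 = 0.5605 mm.
The walls prevent any net length change, so an axial force P (same in every segment) develops. Compatibility: P · Σ Lᵢ/(AᵢEᵢ) = δ_free.
Σ Lᵢ/(AᵢEᵢ) = 600/(1225×206×10³) + 190/(1625×145×10³) = 3.184×10⁻⁶ mm/N.
P = 0.5605 / 3.184×10⁻⁶ = 176000 N = 176 kN, compressive.
For the steel segment, free thermal change = 12.5×10⁻⁶×72×600 = 0.54 mm and elastic change from P = 176000×600/(1225×206×10³) = 0.4186 mm; these oppose, so the net change is 0.121 mm (segment lengthens).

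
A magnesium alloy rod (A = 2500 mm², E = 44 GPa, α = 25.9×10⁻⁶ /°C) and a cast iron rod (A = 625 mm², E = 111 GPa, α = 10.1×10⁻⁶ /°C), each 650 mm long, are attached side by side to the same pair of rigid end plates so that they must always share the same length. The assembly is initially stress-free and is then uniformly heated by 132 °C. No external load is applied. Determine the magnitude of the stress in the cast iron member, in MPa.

Both members must finish at the same length. With the larger α, the magnesium alloy tends to over-expand; the plates restrain it, putting the magnesium alloy in compression and the cast iron in tension. With no external load the two internal forces are equal and opposite, magnitude P.
Setting the final lengths equal and cancelling L: (α₁ − α₂)ΔT = P/(A₁E₁) + P/(A₂E₂).
|α₁ − α₂|·ΔT = 15.8×10⁻⁶ × 132 = 0.002086.
1/(A₁E₁) + 1/(A₂E₂) = 1/(2500×44×10³) + 1/(625×111×10³) = 2.351×10⁻⁸ N⁻¹.
P = 0.002086 / 2.351×10⁻⁸ = 88730 N = 88.73 kN.
σ_{cast iron} = P/A₂ = 88730/625 = 142 MPa, tensile.

σ ≈ 142 MPa (tensile)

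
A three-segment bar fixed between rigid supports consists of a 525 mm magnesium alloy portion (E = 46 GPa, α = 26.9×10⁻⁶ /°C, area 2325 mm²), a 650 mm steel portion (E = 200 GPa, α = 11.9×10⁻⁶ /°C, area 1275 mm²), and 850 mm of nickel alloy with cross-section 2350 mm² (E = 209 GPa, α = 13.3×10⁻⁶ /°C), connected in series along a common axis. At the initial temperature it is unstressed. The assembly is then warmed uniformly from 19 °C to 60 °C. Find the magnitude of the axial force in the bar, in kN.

If the supports were absent, the total length change would be Σ αᵢΔT Lᵢ = 26.9×10⁻⁶×41×525 + 11.9×10⁻⁶×41×650 + 13.3×10⁻⁶×41×850 = 1.36 mm.
The rigid supports impose zero overall length change; the single axial force P common to all segments must satisfy P Σ Lᵢ/(AᵢEᵢ) = δ_free.
The series flexibility is Σ Lᵢ/(AᵢEᵢ) = 525/(2325×46×10³) + 650/(1275×200×10³) + 850/(2350×209×10³) = 9.188×10⁻⁶ mm/N.
Hence P = δ_free / Σ(L/AE) = 1.36/9.188×10⁻⁶ = 148 kN (compressive).

P ≈ 148 kN (compressive)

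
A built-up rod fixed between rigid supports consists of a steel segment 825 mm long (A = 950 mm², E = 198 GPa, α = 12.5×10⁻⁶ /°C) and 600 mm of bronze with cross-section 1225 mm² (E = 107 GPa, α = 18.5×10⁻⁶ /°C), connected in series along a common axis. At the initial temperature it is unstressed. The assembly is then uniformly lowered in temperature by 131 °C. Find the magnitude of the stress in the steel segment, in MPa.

σ ≈ 329 MPa (tensile)

With the walls removed the bar would change length by δ_free = Σ αᵢΔT Lᵢ = 12.5×10⁻⁶×131×825 + 18.5×10⁻⁶×131×600 = 2.805 mm.
Since the ends are fixed, an axial force P builds up, equal in every segment, with P · Σ Lᵢ/(AᵢEᵢ) = δ_free.
The series flexibility is Σ Lᵢ/(AᵢEᵢ) = 825/(950×198×10³) + 600/(1225×107×10³) = 8.963×10⁻⁶ mm/N.
P = 2.805 / 8.963×10⁻⁶ = 312900 N = 312.9 kN, tensile.
σ_{steel} = P / A = 312900 / 950 = 329.4 MPa.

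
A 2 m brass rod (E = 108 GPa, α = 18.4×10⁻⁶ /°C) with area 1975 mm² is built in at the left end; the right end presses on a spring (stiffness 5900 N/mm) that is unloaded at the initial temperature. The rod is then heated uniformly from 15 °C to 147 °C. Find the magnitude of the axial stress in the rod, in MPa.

σ ≈ 13.8 MPa (compressive)

The unrestrained thermal change is αΔT L = 18.4×10⁻⁶ × 132 × 2000 = 4.858 mm.
With a force P in the spring, the elastic change of the rod is PL/(AE) and that of the spring is P/k; compatibility requires their sum to equal δ_free.
So P = δ_free / [L/(AE) + 1/k] = 4.858 / [ 2000/(1975×108×10³) + 1/(5900) ].
P = 4.858 / 0.0001789 = 27160 N.
σ = P/A = 27160/1975 = 13.75 MPa.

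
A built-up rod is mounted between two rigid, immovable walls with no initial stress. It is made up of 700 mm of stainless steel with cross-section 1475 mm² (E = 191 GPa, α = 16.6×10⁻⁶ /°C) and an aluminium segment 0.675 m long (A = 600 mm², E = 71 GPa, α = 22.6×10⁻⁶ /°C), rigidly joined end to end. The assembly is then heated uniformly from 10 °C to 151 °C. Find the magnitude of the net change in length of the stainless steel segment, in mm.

|ΔL| ≈ 1.12 mm

If the supports were absent, the total length change would be Σ αᵢΔT Lᵢ = 16.6×10⁻⁶×141×700 + 22.6×10⁻⁶×141×675 = 3.789 mm.
The walls prevent any net length change, so an axial force P (same in every segment) develops. Compatibility: P · Σ Lᵢ/(AᵢEᵢ) = δ_free.
Σ Lᵢ/(AᵢEᵢ) = 700/(1475×191×10³) + 675/(600×71×10³) = 1.833×10⁻⁵ mm/N.
So P = 3.789 / 1.833×10⁻⁵ = 206.7 kN, compressive.
For the stainless steel segment, free thermal change = 16.6×10⁻⁶×141×700 = 1.638 mm and elastic change from P = 206700×700/(1475×191×10³) = 0.5137 mm; these oppose, so the net change is 1.12 mm (segment lengthens).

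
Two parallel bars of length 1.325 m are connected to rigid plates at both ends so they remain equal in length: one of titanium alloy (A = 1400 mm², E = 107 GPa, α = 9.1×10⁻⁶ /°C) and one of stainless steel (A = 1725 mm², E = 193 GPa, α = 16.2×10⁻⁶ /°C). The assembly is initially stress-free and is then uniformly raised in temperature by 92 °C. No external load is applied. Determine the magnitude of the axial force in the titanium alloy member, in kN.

Equilibrium of a rigid end plate with no external load gives equal and opposite internal forces ±P in the two members. Since α_{stainless steel} > α_{titanium alloy}, heating drives the stainless steel into compression and the titanium alloy into tension.
Equating the net (thermal + elastic) strains gives |α₁ − α₂|·ΔT = P·[1/(A₁E₁) + 1/(A₂E₂)].
|α₁ − α₂|·ΔT = 7.1×10⁻⁶ × 92 = 0.0006532.
1/(A₁E₁) + 1/(A₂E₂) = 1/(1400×107×10³) + 1/(1725×193×10³) = 9.679×10⁻⁹ N⁻¹.
So P = 0.0006532 / 9.679×10⁻⁹ = 67.48 kN.

P ≈ 67.5 kN (tensile in the titanium alloy)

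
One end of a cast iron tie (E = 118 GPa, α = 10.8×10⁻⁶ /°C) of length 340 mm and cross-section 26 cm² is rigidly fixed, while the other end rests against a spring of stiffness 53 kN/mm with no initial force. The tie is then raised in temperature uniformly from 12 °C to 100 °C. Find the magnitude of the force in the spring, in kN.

The unrestrained thermal change is αΔT L = 10.8×10⁻⁶ × 88 × 340 = 0.3231 mm.
Let P be the compressive force at the spring. The tie shortens elastically by PL/(AE) and the spring compresses by P/k; together these equal δ_free.
P [ L/(AE) + 1/k ] = δ_free → P [ 340/(2600×118×10³) + 1/(53×10³) ] = 0.3231.
P = 0.3231 / 1.998×10⁻⁵ = 16180 N.

P ≈ 16.2 kN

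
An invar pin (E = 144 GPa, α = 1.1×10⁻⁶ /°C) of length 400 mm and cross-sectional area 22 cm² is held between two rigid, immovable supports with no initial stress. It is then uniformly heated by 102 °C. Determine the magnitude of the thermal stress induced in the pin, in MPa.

σ ≈ 16.2 MPa (compressive)

With length fixed, the mechanical strain must cancel the thermal strain αΔT = 1.1×10⁻⁶ × 102 = 112.2×10⁻⁶.
The stress required to suppress this strain is σ = Eε = 144×10³ × 112.2×10⁻⁶ = 16.16 MPa, compressive since the pin is trying to expand.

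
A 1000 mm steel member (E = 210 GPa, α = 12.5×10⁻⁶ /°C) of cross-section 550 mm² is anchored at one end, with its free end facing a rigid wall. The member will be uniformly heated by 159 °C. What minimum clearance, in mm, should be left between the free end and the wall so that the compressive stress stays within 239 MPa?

g ≈ 0.849 mm

Free expansion if unrestrained: δ_free = αΔT L = 12.5×10⁻⁶ × 159 × 1000 = 1.987 mm.
At the allowable stress the elastic shortening the wall may impose is σL/E = 239 × 1000 / (210×10³) = 1.138 mm.
The gap must absorb the remainder: g_min = 1.987 − 1.138 = 0.8494 mm.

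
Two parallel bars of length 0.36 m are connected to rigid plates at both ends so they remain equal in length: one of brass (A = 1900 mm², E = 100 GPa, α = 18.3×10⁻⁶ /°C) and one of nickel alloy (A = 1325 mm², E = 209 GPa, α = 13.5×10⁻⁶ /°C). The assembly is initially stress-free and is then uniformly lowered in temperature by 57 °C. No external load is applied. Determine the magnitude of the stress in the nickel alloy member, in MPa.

The brass has the larger α, so on cooling it would change length more than the nickel alloy if both were free. The rigid plates force a common final length, so the brass is put into tension and the nickel alloy into compression, with equal and opposite forces P (no external load).
Setting the final lengths equal and cancelling L: (α₁ − α₂)ΔT = P/(A₁E₁) + P/(A₂E₂).
|α₁ − α₂|·ΔT = 4.8×10⁻⁶ × 57 = 0.0002736.
1/(A₁E₁) + 1/(A₂E₂) = 1/(1900×100×10³) + 1/(1325×209×10³) = 8.874×10⁻⁹ N⁻¹.
P = 0.0002736 / 8.874×10⁻⁹ = 30830 N = 30.83 kN.
σ_{nickel alloy} = P/A₂ = 30830/1325 = 23.27 MPa, compressive.

σ ≈ 23.3 MPa (compressive)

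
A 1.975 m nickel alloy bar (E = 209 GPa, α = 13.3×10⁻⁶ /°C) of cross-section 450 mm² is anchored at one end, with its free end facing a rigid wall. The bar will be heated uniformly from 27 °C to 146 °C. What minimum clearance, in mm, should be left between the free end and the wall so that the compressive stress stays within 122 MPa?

g ≈ 1.97 mm

Free expansion if unrestrained: δ_free = αΔT L = 13.3×10⁻⁶ × 119 × 1975 = 3.126 mm.
At the allowable stress the elastic shortening the wall may impose is σL/E = 122 × 1975 / (209×10³) = 1.153 mm.
The gap must absorb the remainder: g_min = 3.126 − 1.153 = 1.973 mm.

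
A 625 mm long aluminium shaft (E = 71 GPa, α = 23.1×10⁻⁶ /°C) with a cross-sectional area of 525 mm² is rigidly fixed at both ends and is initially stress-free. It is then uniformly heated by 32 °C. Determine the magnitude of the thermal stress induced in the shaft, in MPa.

σ ≈ 52.5 MPa (compressive)

Because both ends are immovable the net strain is zero, and the suppressed thermal strain is αΔT = 23.1×10⁻⁶ × 32 = 739.2×10⁻⁶.
The stress required to suppress this strain is σ = Eε = 71×10³ × 739.2×10⁻⁶ = 52.48 MPa, compressive since the shaft is trying to expand.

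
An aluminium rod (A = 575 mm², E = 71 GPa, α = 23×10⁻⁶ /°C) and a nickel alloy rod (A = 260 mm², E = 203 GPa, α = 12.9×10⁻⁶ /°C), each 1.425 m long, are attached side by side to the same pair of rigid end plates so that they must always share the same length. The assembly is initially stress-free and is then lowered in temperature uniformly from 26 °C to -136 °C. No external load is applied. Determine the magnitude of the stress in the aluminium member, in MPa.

The aluminium has the larger α, so on cooling it would change length more than the nickel alloy if both were free. The rigid plates force a common final length, so the aluminium is put into tension and the nickel alloy into compression, with equal and opposite forces P (no external load).
Equating the net (thermal + elastic) strains gives |α₁ − α₂|·ΔT = P·[1/(A₁E₁) + 1/(A₂E₂)].
|α₁ − α₂|·ΔT = 10.1×10⁻⁶ × 162 = 0.001636.
1/(A₁E₁) + 1/(A₂E₂) = 1/(575×71×10³) + 1/(260×203×10³) = 4.344×10⁻⁸ N⁻¹.
So P = 0.001636 / 4.344×10⁻⁸ = 37.66 kN.
σ_{aluminium} = P/A₁ = 37660/575 = 65.5 MPa, tensile.

σ ≈ 65.5 MPa (tensile)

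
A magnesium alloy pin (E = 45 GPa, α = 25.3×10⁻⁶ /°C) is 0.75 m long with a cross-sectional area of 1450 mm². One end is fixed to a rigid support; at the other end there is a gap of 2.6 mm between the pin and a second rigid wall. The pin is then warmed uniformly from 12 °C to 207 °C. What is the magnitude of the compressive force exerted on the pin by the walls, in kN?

Free thermal elongation = αΔT L = 25.3×10⁻⁶ × 195 × 750 = 3.7 mm.
The gap closes (δ_free > 2.6 mm) and the wall then resists a further 3.7 − 2.6 = 1.1 mm of expansion.
That suppressed elongation corresponds to σ = E·Δ/L = 45×10³ × 1.1/750 = 66.01 MPa.
P = σA = 66.01 × 1450 = 95.71 kN.

P ≈ 95.7 kN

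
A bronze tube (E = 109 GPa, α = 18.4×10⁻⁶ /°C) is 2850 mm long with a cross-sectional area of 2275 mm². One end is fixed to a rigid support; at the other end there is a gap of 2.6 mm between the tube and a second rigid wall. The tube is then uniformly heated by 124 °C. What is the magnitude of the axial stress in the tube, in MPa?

Unrestrained expansion: δ_free = αΔT L = 18.4×10⁻⁶ × 124 × 2850 = 6.503 mm.
This exceeds the 2.6 mm gap, so the wall pushes back. The portion of expansion that must be recovered elastically is δ_free − gap = 6.503 − 2.6 = 3.903 mm.
Compatibility: PL/(AE) = 3.903 mm, so σ = P/A = E × (3.903/2850) = 149.3 MPa.

σ ≈ 149 MPa (compressive)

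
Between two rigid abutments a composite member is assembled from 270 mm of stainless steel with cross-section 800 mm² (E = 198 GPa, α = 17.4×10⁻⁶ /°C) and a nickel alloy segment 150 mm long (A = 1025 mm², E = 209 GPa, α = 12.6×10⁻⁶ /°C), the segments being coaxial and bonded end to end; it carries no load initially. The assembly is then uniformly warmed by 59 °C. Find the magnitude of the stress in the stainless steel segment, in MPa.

σ ≈ 202 MPa (compressive)

If the supports were absent, the total length change would be Σ αᵢΔT Lᵢ = 17.4×10⁻⁶×59×270 + 12.6×10⁻⁶×59×150 = 0.3887 mm.
The walls prevent any net length change, so an axial force P (same in every segment) develops. Compatibility: P · Σ Lᵢ/(AᵢEᵢ) = δ_free.
The series flexibility is Σ Lᵢ/(AᵢEᵢ) = 270/(800×198×10³) + 150/(1025×209×10³) = 2.405×10⁻⁶ mm/N.
Hence P = δ_free / Σ(L/AE) = 0.3887/2.405×10⁻⁶ = 161.6 kN (compressive).
σ_{stainless steel} = P / A = 161600 / 800 = 202 MPa.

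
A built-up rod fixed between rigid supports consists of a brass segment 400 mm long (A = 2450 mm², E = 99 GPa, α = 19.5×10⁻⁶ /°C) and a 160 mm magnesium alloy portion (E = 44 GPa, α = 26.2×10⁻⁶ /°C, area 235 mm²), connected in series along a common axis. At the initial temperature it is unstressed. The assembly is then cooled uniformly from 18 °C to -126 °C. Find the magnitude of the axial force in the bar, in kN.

Free thermal contraction of the whole bar: Σ αᵢΔT Lᵢ = 19.5×10⁻⁶×144×400 + 26.2×10⁻⁶×144×160 = 1.727 mm.
The rigid supports impose zero overall length change; the single axial force P common to all segments must satisfy P Σ Lᵢ/(AᵢEᵢ) = δ_free.
The series flexibility is Σ Lᵢ/(AᵢEᵢ) = 400/(2450×99×10³) + 160/(235×44×10³) = 1.712×10⁻⁵ mm/N.
So P = 1.727 / 1.712×10⁻⁵ = 100.8 kN, tensile.

P ≈ 101 kN (tensile)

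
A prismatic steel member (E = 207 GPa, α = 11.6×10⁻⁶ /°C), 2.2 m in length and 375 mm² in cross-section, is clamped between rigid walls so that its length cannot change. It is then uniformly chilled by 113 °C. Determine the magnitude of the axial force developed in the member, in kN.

P ≈ 102 kN (tensile)

Full restraint means ε = 0, so the stress is σ = EαΔT = 207×10³ × 11.6×10⁻⁶ × 113 = 271.3 MPa.
Axial force P = σA = 271.3 × 375 = 101800 N = 101.8 kN, tensile.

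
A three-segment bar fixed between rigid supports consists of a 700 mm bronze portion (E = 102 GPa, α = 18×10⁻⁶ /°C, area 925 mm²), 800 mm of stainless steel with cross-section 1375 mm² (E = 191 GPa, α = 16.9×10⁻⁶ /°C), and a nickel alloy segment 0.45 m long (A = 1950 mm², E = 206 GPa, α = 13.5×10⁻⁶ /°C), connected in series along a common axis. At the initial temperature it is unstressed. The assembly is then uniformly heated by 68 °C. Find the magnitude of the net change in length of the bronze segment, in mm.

Free thermal expansion of the whole bar: Σ αᵢΔT Lᵢ = 18×10⁻⁶×68×700 + 16.9×10⁻⁶×68×800 + 13.5×10⁻⁶×68×450 = 2.189 mm.
Since the ends are fixed, an axial force P builds up, equal in every segment, with P · Σ Lᵢ/(AᵢEᵢ) = δ_free.
Σ Lᵢ/(AᵢEᵢ) = 700/(925×102×10³) + 800/(1375×191×10³) + 450/(1950×206×10³) = 1.159×10⁻⁵ mm/N.
So P = 2.189 / 1.159×10⁻⁵ = 189 kN, compressive.
For the bronze segment, free thermal change = 18×10⁻⁶×68×700 = 0.8568 mm and elastic change from P = 189000×700/(925×102×10³) = 1.402 mm; these oppose, so the net change is 0.545 mm (segment shortens).

|ΔL| ≈ 0.545 mm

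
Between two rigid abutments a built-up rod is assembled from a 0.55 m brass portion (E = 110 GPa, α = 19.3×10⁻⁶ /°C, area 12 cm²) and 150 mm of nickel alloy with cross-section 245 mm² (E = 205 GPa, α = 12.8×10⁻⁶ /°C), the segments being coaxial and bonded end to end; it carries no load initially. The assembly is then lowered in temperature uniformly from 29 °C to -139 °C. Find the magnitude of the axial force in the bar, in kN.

P ≈ 294 kN (tensile)

If the supports were absent, the total length change would be Σ αᵢΔT Lᵢ = 19.3×10⁻⁶×168×550 + 12.8×10⁻⁶×168×150 = 2.106 mm.
Since the ends are fixed, an axial force P builds up, equal in every segment, with P · Σ Lᵢ/(AᵢEᵢ) = δ_free.
The series flexibility is Σ Lᵢ/(AᵢEᵢ) = 550/(1200×110×10³) + 150/(245×205×10³) = 7.153×10⁻⁶ mm/N.
So P = 2.106 / 7.153×10⁻⁶ = 294.4 kN, tensile.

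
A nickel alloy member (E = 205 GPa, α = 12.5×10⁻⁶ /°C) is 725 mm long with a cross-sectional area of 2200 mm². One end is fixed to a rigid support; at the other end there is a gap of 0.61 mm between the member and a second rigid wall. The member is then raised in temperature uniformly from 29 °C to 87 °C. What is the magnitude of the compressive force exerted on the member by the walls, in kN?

P ≈ 0 kN

Free thermal elongation = αΔT L = 12.5×10⁻⁶ × 58 × 725 = 0.5256 mm.
This is smaller than the 0.61 mm clearance, so the member expands freely without reaching the stop — the stress is zero.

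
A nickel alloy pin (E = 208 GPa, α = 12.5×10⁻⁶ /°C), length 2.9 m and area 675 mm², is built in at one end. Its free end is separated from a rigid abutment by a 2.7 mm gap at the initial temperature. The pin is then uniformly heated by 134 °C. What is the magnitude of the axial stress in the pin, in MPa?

σ ≈ 155 MPa (compressive)

Unrestrained expansion: δ_free = αΔT L = 12.5×10⁻⁶ × 134 × 2900 = 4.857 mm.
After closing the 2.7 mm clearance, 4.857 − 2.7 = 2.157 mm of expansion remains to be suppressed by the wall.
Compatibility: PL/(AE) = 2.157 mm, so σ = P/A = E × (2.157/2900) = 154.7 MPa.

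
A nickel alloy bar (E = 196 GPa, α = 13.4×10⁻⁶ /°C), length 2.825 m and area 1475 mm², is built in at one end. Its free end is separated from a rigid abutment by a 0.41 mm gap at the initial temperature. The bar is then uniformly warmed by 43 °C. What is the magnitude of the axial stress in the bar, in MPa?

If the wall were absent the bar would grow by αΔT L = 13.4×10⁻⁶ × 43 × 2825 = 1.628 mm.
The gap closes (δ_free > 0.41 mm) and the wall then resists a further 1.628 − 0.41 = 1.218 mm of expansion.
That suppressed elongation corresponds to σ = E·Δ/L = 196×10³ × 1.218/2825 = 84.49 MPa.

σ ≈ 84.5 MPa (compressive)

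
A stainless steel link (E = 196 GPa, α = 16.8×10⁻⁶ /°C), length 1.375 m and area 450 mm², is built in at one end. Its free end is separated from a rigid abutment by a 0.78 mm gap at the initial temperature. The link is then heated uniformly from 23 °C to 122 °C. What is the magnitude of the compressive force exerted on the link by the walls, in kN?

Free thermal elongation = αΔT L = 16.8×10⁻⁶ × 99 × 1375 = 2.287 mm.
This exceeds the 0.78 mm gap, so the wall pushes back. The portion of expansion that must be recovered elastically is δ_free − gap = 2.287 − 0.78 = 1.507 mm.
Compatibility: PL/(AE) = 1.507 mm, so σ = P/A = E × (1.507/1375) = 214.8 MPa.
P = σA = 214.8 × 450 = 96.66 kN.

P ≈ 96.7 kN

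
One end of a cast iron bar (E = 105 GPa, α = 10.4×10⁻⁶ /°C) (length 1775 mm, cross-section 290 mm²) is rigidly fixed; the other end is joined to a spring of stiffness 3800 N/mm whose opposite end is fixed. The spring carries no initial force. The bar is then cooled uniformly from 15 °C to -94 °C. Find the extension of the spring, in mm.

The unrestrained thermal change is αΔT L = 10.4×10⁻⁶ × 109 × 1775 = 2.012 mm.
With a force P in the spring, the elastic change of the bar is PL/(AE) and that of the spring is P/k; compatibility requires their sum to equal δ_free.
P [ L/(AE) + 1/k ] = δ_free → P [ 1775/(290×105×10³) + 1/(3800) ] = 2.012.
P = 2.012 / 0.0003215 = 6260 N.
Spring extension = P/k = 6260/(3800) = 1.647 mm.

δ ≈ 1.65 mm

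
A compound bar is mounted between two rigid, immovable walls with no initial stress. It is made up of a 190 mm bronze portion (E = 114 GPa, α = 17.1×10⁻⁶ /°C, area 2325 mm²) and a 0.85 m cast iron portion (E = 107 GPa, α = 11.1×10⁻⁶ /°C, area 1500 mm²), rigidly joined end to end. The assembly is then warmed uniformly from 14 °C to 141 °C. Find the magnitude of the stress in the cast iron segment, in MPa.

σ ≈ 179 MPa (compressive)

If the supports were absent, the total length change would be Σ αᵢΔT Lᵢ = 17.1×10⁻⁶×127×190 + 11.1×10⁻⁶×127×850 = 1.611 mm.
The walls prevent any net length change, so an axial force P (same in every segment) develops. Compatibility: P · Σ Lᵢ/(AᵢEᵢ) = δ_free.
The series flexibility is Σ Lᵢ/(AᵢEᵢ) = 190/(2325×114×10³) + 850/(1500×107×10³) = 6.013×10⁻⁶ mm/N.
So P = 1.611 / 6.013×10⁻⁶ = 267.9 kN, compressive.
σ_{cast iron} = P / A = 267900 / 1500 = 178.6 MPa.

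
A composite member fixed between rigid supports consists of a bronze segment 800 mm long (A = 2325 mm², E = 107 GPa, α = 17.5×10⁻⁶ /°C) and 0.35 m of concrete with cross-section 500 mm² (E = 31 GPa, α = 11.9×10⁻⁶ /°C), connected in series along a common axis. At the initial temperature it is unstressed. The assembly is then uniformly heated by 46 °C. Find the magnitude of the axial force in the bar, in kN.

Free thermal expansion of the whole bar: Σ αᵢΔT Lᵢ = 17.5×10⁻⁶×46×800 + 11.9×10⁻⁶×46×350 = 0.8356 mm.
The walls prevent any net length change, so an axial force P (same in every segment) develops. Compatibility: P · Σ Lᵢ/(AᵢEᵢ) = δ_free.
The series flexibility is Σ Lᵢ/(AᵢEᵢ) = 800/(2325×107×10³) + 350/(500×31×10³) = 2.58×10⁻⁵ mm/N.
Hence P = δ_free / Σ(L/AE) = 0.8356/2.58×10⁻⁵ = 32.39 kN (compressive).

P ≈ 32.4 kN (compressive)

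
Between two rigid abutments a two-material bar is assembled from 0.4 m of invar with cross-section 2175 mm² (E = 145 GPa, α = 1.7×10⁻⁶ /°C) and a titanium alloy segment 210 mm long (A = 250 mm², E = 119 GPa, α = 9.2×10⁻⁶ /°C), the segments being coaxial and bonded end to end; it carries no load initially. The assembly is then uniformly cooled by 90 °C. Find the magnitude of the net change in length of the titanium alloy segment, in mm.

|ΔL| ≈ 0.0254 mm

If the supports were absent, the total length change would be Σ αᵢΔT Lᵢ = 1.7×10⁻⁶×90×400 + 9.2×10⁻⁶×90×210 = 0.2351 mm.
The walls prevent any net length change, so an axial force P (same in every segment) develops. Compatibility: P · Σ Lᵢ/(AᵢEᵢ) = δ_free.
Σ Lᵢ/(AᵢEᵢ) = 400/(2175×145×10³) + 210/(250×119×10³) = 8.327×10⁻⁶ mm/N.
P = 0.2351 / 8.327×10⁻⁶ = 28230 N = 28.23 kN, tensile.
For the titanium alloy segment, free thermal change = 9.2×10⁻⁶×90×210 = 0.1739 mm and elastic change from P = 28230×210/(250×119×10³) = 0.1993 mm; these oppose, so the net change is 0.0254 mm (segment lengthens).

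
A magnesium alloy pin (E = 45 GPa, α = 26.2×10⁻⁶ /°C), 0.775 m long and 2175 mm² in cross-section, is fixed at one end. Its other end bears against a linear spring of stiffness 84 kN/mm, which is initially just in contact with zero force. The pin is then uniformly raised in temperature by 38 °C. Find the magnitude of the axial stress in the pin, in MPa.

σ ≈ 17.9 MPa (compressive)

Free thermal expansion: δ_free = αΔT L = 26.2×10⁻⁶ × 38 × 775 = 0.7716 mm.
With a force P in the spring, the elastic change of the pin is PL/(AE) and that of the spring is P/k; compatibility requires their sum to equal δ_free.
So P = δ_free / [L/(AE) + 1/k] = 0.7716 / [ 775/(2175×45×10³) + 1/(84×10³) ].
P = 0.7716 / 1.982×10⁻⁵ = 38920 N.
σ = P/A = 38920/2175 = 17.9 MPa.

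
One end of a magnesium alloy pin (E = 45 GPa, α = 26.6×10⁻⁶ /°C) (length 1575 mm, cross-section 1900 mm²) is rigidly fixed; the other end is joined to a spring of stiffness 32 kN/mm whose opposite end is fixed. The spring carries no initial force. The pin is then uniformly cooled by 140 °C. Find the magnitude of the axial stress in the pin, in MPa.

The unrestrained thermal change is αΔT L = 26.6×10⁻⁶ × 140 × 1575 = 5.865 mm.
With a force P in the spring, the elastic change of the pin is PL/(AE) and that of the spring is P/k; compatibility requires their sum to equal δ_free.
P [ L/(AE) + 1/k ] = δ_free → P [ 1575/(1900×45×10³) + 1/(32×10³) ] = 5.865.
P = 5.865 / 4.967×10⁻⁵ = 118100 N.
σ = P/A = 118100/1900 = 62.15 MPa.

σ ≈ 62.1 MPa (tensile)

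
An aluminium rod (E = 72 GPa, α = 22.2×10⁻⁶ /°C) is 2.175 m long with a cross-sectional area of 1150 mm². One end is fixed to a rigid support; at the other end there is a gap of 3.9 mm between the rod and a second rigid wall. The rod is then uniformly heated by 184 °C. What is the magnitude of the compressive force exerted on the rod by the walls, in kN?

P ≈ 190 kN

If the wall were absent the rod would grow by αΔT L = 22.2×10⁻⁶ × 184 × 2175 = 8.884 mm.
After closing the 3.9 mm clearance, 8.884 − 3.9 = 4.984 mm of expansion remains to be suppressed by the wall.
That suppressed elongation corresponds to σ = E·Δ/L = 72×10³ × 4.984/2175 = 165 MPa.
Force on the wall = σA = 165 × 1150 mm² = 189.8 kN.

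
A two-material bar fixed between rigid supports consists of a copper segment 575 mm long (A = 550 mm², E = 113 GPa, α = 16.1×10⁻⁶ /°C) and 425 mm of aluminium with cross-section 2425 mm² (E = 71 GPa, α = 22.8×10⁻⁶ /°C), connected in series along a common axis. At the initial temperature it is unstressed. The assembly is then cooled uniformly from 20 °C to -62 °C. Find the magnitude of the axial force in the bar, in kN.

With the walls removed the bar would change length by δ_free = Σ αᵢΔT Lᵢ = 16.1×10⁻⁶×82×575 + 22.8×10⁻⁶×82×425 = 1.554 mm.
The rigid supports impose zero overall length change; the single axial force P common to all segments must satisfy P Σ Lᵢ/(AᵢEᵢ) = δ_free.
Σ Lᵢ/(AᵢEᵢ) = 575/(550×113×10³) + 425/(2425×71×10³) = 1.172×10⁻⁵ mm/N.
P = 1.554 / 1.172×10⁻⁵ = 132600 N = 132.6 kN, tensile.

P ≈ 133 kN (tensile)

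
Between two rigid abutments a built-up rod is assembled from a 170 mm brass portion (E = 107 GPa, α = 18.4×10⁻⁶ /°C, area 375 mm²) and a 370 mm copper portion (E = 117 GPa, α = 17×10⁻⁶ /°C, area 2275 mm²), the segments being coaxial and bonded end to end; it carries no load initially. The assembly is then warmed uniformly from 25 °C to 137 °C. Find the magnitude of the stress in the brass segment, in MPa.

σ ≈ 500 MPa (compressive)

Free thermal expansion of the whole bar: Σ αᵢΔT Lᵢ = 18.4×10⁻⁶×112×170 + 17×10⁻⁶×112×370 = 1.055 mm.
The walls prevent any net length change, so an axial force P (same in every segment) develops. Compatibility: P · Σ Lᵢ/(AᵢEᵢ) = δ_free.
The series flexibility is Σ Lᵢ/(AᵢEᵢ) = 170/(375×107×10³) + 370/(2275×117×10³) = 5.627×10⁻⁶ mm/N.
P = 1.055 / 5.627×10⁻⁶ = 187500 N = 187.5 kN, compressive.
σ_{brass} = P / A = 187500 / 375 = 499.9 MPa.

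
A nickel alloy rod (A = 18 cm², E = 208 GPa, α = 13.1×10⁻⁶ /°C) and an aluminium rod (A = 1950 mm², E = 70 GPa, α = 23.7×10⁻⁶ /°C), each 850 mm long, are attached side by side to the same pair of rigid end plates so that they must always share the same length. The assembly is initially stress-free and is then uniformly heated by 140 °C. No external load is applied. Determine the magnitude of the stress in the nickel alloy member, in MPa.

σ ≈ 82.5 MPa (tensile)

Equilibrium of a rigid end plate with no external load gives equal and opposite internal forces ±P in the two members. Since α_{aluminium} > α_{nickel alloy}, heating drives the aluminium into compression and the nickel alloy into tension.
Compatibility of the two members (thermal + elastic change equal): (α₁ − α₂)ΔT = P·[1/(A₁E₁) + 1/(A₂E₂)].
|α₁ − α₂|·ΔT = 10.6×10⁻⁶ × 140 = 0.001484.
1/(A₁E₁) + 1/(A₂E₂) = 1/(1800×208×10³) + 1/(1950×70×10³) = 9.997×10⁻⁹ N⁻¹.
P = 0.001484 / 9.997×10⁻⁹ = 148400 N = 148.4 kN.
σ_{nickel alloy} = P/A₁ = 148400/1800 = 82.47 MPa, tensile.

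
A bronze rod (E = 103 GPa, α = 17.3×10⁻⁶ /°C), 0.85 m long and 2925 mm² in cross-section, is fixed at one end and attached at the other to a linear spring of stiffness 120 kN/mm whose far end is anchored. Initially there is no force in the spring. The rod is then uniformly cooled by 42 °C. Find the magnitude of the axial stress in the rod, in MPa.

Free thermal contraction: δ_free = αΔT L = 17.3×10⁻⁶ × 42 × 850 = 0.6176 mm.
Let P be the tensile force in the spring. The rod extends elastically by PL/(AE) and the spring stretches by P/k; together these equal δ_free.
P [ L/(AE) + 1/k ] = δ_free → P [ 850/(2925×103×10³) + 1/(120×10³) ] = 0.6176.
P = 0.6176 / 1.115×10⁻⁵ = 55370 N.
σ = P/A = 55370/2925 = 18.93 MPa.

σ ≈ 18.9 MPa (tensile)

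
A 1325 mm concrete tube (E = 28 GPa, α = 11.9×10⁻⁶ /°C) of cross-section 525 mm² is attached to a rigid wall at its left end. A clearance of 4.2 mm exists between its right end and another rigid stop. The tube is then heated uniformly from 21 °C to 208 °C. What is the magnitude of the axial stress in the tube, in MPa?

Unrestrained expansion: δ_free = αΔT L = 11.9×10⁻⁶ × 187 × 1325 = 2.949 mm.
This is smaller than the 4.2 mm clearance, so the tube expands freely without reaching the stop — the stress is zero.

σ ≈ 0 MPa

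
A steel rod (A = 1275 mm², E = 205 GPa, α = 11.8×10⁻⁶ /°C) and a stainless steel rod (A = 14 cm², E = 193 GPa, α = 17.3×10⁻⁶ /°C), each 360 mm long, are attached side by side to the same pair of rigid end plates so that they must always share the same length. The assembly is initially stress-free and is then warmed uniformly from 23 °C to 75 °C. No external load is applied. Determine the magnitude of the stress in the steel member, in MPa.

σ ≈ 29.8 MPa (tensile)

Both members must finish at the same length. With the larger α, the stainless steel tends to over-expand; the plates restrain it, putting the stainless steel in compression and the steel in tension. With no external load the two internal forces are equal and opposite, magnitude P.
Equating the net (thermal + elastic) strains gives |α₁ − α₂|·ΔT = P·[1/(A₁E₁) + 1/(A₂E₂)].
|α₁ − α₂|·ΔT = 5.5×10⁻⁶ × 52 = 0.000286.
1/(A₁E₁) + 1/(A₂E₂) = 1/(1275×205×10³) + 1/(1400×193×10³) = 7.527×10⁻⁹ N⁻¹.
P = 0.000286 / 7.527×10⁻⁹ = 38000 N = 38 kN.
σ_{steel} = P/A₁ = 38000/1275 = 29.8 MPa, tensile.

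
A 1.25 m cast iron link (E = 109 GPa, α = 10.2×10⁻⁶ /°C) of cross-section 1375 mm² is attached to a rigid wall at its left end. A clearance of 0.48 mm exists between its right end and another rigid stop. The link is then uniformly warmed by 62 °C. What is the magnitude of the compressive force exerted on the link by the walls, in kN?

P ≈ 37.2 kN

If the wall were absent the link would grow by αΔT L = 10.2×10⁻⁶ × 62 × 1250 = 0.7905 mm.
The gap closes (δ_free > 0.48 mm) and the wall then resists a further 0.7905 − 0.48 = 0.3105 mm of expansion.
So σ = E(δ_free − g)/L = 109×10³ × 0.3105/1250 = 27.08 MPa.
P = σA = 27.08 × 1375 = 37.23 kN.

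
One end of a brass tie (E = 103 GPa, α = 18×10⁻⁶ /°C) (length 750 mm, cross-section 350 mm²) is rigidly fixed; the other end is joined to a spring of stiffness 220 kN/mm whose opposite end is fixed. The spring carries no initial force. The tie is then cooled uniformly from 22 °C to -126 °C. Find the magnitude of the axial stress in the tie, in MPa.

σ ≈ 225 MPa (tensile)

The unrestrained thermal change is αΔT L = 18×10⁻⁶ × 148 × 750 = 1.998 mm.
Let P be the tensile force in the spring. The tie extends elastically by PL/(AE) and the spring stretches by P/k; together these equal δ_free.
So P = δ_free / [L/(AE) + 1/k] = 1.998 / [ 750/(350×103×10³) + 1/(220×10³) ].
P = 1.998 / 2.535×10⁻⁵ = 78820 N.
σ = P/A = 78820/350 = 225.2 MPa.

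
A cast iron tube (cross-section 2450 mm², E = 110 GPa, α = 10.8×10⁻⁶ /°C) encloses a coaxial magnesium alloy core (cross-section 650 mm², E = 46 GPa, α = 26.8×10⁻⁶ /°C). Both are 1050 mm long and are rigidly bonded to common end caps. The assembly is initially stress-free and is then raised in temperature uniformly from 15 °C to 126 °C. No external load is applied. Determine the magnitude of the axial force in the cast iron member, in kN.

P ≈ 47.8 kN (tensile in the cast iron)

Equilibrium of a rigid end plate with no external load gives equal and opposite internal forces ±P in the two members. Since α_{magnesium alloy} > α_{cast iron}, heating drives the magnesium alloy into compression and the cast iron into tension.
Compatibility of the two members (thermal + elastic change equal): (α₁ − α₂)ΔT = P·[1/(A₁E₁) + 1/(A₂E₂)].
|α₁ − α₂|·ΔT = 16×10⁻⁶ × 111 = 0.001776.
1/(A₁E₁) + 1/(A₂E₂) = 1/(2450×110×10³) + 1/(650×46×10³) = 3.716×10⁻⁸ N⁻¹.
P = 0.001776 / 3.716×10⁻⁸ = 47800 N = 47.8 kN.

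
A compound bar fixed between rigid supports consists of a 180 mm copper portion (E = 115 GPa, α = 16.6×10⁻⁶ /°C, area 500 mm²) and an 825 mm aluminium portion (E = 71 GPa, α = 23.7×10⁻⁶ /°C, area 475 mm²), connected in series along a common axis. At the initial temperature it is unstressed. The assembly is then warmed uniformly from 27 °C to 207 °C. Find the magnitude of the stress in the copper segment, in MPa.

With the walls removed the bar would change length by δ_free = Σ αᵢΔT Lᵢ = 16.6×10⁻⁶×180×180 + 23.7×10⁻⁶×180×825 = 4.057 mm.
Since the ends are fixed, an axial force P builds up, equal in every segment, with P · Σ Lᵢ/(AᵢEᵢ) = δ_free.
The series flexibility is Σ Lᵢ/(AᵢEᵢ) = 180/(500×115×10³) + 825/(475×71×10³) = 2.759×10⁻⁵ mm/N.
P = 4.057 / 2.759×10⁻⁵ = 147000 N = 147 kN, compressive.
σ_{copper} = P / A = 147000 / 500 = 294.1 MPa.

σ ≈ 294 MPa (compressive)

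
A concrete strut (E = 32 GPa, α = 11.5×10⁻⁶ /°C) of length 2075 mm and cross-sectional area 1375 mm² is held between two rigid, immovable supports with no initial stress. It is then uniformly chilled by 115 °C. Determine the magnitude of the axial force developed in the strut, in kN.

With zero net strain, σ = E·αΔT = 32 GPa × 11.5×10⁻⁶ × 115 = 42.32 MPa.
Then P = σA = 42.32 × 1375 mm² = 58.19 kN, tensile.

P ≈ 58.2 kN (tensile)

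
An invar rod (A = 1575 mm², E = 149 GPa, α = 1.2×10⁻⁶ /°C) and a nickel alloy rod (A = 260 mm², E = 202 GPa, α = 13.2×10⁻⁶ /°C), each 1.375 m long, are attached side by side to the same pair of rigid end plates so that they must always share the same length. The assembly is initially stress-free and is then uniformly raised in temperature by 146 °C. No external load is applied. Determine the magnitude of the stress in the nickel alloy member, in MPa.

Both members must finish at the same length. With the larger α, the nickel alloy tends to over-expand; the plates restrain it, putting the nickel alloy in compression and the invar in tension. With no external load the two internal forces are equal and opposite, magnitude P.
Equating the net (thermal + elastic) strains gives |α₁ − α₂|·ΔT = P·[1/(A₁E₁) + 1/(A₂E₂)].
|α₁ − α₂|·ΔT = 12×10⁻⁶ × 146 = 0.001752.
1/(A₁E₁) + 1/(A₂E₂) = 1/(1575×149×10³) + 1/(260×202×10³) = 2.33×10⁻⁸ N⁻¹.
So P = 0.001752 / 2.33×10⁻⁸ = 75.19 kN.
σ_{nickel alloy} = P/A₂ = 75190/260 = 289.2 MPa, compressive.

σ ≈ 289 MPa (compressive)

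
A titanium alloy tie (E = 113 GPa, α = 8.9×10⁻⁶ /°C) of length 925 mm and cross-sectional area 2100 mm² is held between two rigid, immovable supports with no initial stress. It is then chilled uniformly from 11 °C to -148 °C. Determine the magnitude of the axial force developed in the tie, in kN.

P ≈ 336 kN (tensile)

With zero net strain, σ = E·αΔT = 113 GPa × 8.9×10⁻⁶ × 159 = 159.9 MPa.
Then P = σA = 159.9 × 2100 mm² = 335.8 kN, tensile.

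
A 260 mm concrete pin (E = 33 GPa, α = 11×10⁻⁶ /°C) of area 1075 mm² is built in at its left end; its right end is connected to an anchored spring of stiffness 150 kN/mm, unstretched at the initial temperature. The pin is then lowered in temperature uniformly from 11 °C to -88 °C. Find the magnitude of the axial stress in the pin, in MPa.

If the spring were absent the pin would shorten by αΔT L = 11×10⁻⁶ × 99 × 260 = 0.2831 mm.
With a force P in the spring, the elastic change of the pin is PL/(AE) and that of the spring is P/k; compatibility requires their sum to equal δ_free.
P [ L/(AE) + 1/k ] = δ_free → P [ 260/(1075×33×10³) + 1/(150×10³) ] = 0.2831.
P = 0.2831 / 1.4×10⁻⁵ = 20230 N.
σ = P/A = 20230/1075 = 18.82 MPa.

σ ≈ 18.8 MPa (tensile)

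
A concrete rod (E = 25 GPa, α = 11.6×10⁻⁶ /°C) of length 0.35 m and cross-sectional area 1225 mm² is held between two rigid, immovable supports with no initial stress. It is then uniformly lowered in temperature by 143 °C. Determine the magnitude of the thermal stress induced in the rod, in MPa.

Because both ends are immovable the net strain is zero, and the suppressed thermal strain is αΔT = 11.6×10⁻⁶ × 143 = 1658.8×10⁻⁶.
σ = EαΔT = 25×10³ × 11.6×10⁻⁶ × 143 = 41.47 MPa (tensile; the rod is trying to contract).

σ ≈ 41.5 MPa (tensile)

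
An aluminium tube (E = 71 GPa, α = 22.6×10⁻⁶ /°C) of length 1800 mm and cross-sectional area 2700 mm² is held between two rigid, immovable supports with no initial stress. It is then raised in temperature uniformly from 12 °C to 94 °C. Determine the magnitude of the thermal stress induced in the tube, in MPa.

σ ≈ 132 MPa (compressive)

With length fixed, the mechanical strain must cancel the thermal strain αΔT = 22.6×10⁻⁶ × 82 = 1853.2×10⁻⁶.
σ = EαΔT = 71×10³ × 22.6×10⁻⁶ × 82 = 131.6 MPa (compressive; the tube is trying to expand).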